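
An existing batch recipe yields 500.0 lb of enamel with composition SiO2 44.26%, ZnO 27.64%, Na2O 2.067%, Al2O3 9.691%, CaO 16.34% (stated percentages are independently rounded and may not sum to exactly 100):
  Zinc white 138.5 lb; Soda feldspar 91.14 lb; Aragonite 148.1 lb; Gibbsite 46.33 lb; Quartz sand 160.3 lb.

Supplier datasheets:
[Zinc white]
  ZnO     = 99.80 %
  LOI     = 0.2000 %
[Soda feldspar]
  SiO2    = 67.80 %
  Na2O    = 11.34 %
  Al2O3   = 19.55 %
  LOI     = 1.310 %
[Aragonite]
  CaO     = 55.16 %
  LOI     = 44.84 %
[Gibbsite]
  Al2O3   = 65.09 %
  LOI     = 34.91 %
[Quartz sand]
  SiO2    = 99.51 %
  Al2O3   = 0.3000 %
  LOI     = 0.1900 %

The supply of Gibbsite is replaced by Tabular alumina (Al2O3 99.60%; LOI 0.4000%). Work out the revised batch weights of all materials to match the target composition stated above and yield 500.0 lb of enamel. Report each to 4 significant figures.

Revised batch per 500.0 lb enamel:
  Zinc white: 138.5 lb
  Soda feldspar: 91.14 lb
  Aragonite: 148.1 lb
  Tabular alumina: 30.28 lb
  Quartz sand: 160.3 lb
Total batch = 568.3 lb; LOI loss = 68.30 lb

All internal work maintains full precision in all steps. In-progress results are displayed rounded to four significant figures; exactly one rounding is applied to each reported number. The derived quantities, including LOI, yield, the totals, five oxide percentages, net glass mass, are rebuilt using the weight values per 500.0 lb of glass in full float precision, as written in either problem or answer.
Per-oxide target masses for 500.0 lb enamel:
  SiO2: 44.26% × 500.0 = 221.3 lb
  ZnO: 27.64% × 500.0 = 138.2 lb
  Na2O: 2.067% × 500.0 = 10.34 lb
  Al2O3: 9.691% × 500.0 = 48.46 lb
  CaO: 16.34% × 500.0 = 81.70 lb
Balance tally, oxide-wise, on the weights just shown, for the quoted basis mass (delivered sums recover each target inside rounding margins):
  SiO2: 91.14·0.6780 + 160.3·0.9951 = 221.3 lb (target 221.3 lb)
  ZnO: 138.5·0.9980 = 138.2 lb (target 138.2 lb)
  Na2O: 91.14·0.1134 = 10.34 lb (target 10.34 lb)
  Al2O3: 91.14·0.1955 + 30.28·0.9960 + 160.3·0.003000 = 48.46 lb (target 48.46 lb)
  CaO: 148.1·0.5516 = 81.69 lb (target 81.70 lb)
Glass mass check: whole batch net of LOI = 500.0 lb (per-oxide target masses sum to 500.0 lb; with the basis standing at 500.0 lb — deltas are rounding alone).
Batch grand total — Σ batch = 568.3 lb; the LOI term Σ batch·LOI equals 68.30 lb; the yield ratio, glass ÷ batch: 87.98%.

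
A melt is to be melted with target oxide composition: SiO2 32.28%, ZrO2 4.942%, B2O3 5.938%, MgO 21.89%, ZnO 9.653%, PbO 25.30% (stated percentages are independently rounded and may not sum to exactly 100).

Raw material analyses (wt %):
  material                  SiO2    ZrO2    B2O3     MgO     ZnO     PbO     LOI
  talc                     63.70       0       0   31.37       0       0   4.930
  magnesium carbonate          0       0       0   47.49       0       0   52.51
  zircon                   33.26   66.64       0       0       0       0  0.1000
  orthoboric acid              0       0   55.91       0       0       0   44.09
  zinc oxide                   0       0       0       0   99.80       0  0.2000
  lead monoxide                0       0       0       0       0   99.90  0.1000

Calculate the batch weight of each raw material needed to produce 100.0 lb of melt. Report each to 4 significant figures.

Batch per 100.0 lb melt:
  talc: 46.80 lb
  magnesium carbonate: 15.18 lb
  zircon: 7.416 lb
  orthoboric acid: 10.62 lb
  zinc oxide: 9.672 lb
  lead monoxide: 25.33 lb
Total batch = 115.0 lb; LOI loss = 15.01 lb; yield = 86.95%

Each numeric step runs at full precision in every operation; values along the way appear (rounded to 4 significant digits) in the working. Each reported value is rounded a single time. Derived quantities are carried using the weight values for 100.0 lb of glass at exact precision (the six compositions, net glass mass, the totals, yield, ignition loss) as given in the question or the answer.
Oxide mass targets, per 100.0 lb melt:
  SiO2: 32.28% × 100.0 = 32.28 lb
  ZrO2: 4.942% × 100.0 = 4.942 lb
  B2O3: 5.938% × 100.0 = 5.938 lb
  MgO: 21.89% × 100.0 = 21.89 lb
  ZnO: 9.653% × 100.0 = 9.653 lb
  PbO: 25.30% × 100.0 = 25.30 lb
Oxide-by-oxide audit with the batch weights as given, against the basis in use (each sum matches its target mass up to rounding of the answer):
  SiO2: 46.80·0.6370 + 7.416·0.3326 = 32.28 lb (target 32.28 lb)
  ZrO2: 7.416·0.6664 = 4.942 lb (target 4.942 lb)
  B2O3: 10.62·0.5591 = 5.938 lb (target 5.938 lb)
  MgO: 46.80·0.3137 + 15.18·0.4749 = 21.89 lb (target 21.89 lb)
  ZnO: 9.672·0.9980 = 9.653 lb (target 9.653 lb)
  PbO: 25.33·0.9990 = 25.30 lb (target 25.30 lb)
Auditing the glass mass value: batch Σ − ignition loss = 100.0 lb (targets for the oxides total 100.0 lb; stated basis 100.0 lb — gaps are rounding artifacts).
Total batch = Σ batch = 115.0 lb; loss to ignition Σ batch·LOI = 15.01 lb; the yield ratio, glass ÷ batch: 86.95%.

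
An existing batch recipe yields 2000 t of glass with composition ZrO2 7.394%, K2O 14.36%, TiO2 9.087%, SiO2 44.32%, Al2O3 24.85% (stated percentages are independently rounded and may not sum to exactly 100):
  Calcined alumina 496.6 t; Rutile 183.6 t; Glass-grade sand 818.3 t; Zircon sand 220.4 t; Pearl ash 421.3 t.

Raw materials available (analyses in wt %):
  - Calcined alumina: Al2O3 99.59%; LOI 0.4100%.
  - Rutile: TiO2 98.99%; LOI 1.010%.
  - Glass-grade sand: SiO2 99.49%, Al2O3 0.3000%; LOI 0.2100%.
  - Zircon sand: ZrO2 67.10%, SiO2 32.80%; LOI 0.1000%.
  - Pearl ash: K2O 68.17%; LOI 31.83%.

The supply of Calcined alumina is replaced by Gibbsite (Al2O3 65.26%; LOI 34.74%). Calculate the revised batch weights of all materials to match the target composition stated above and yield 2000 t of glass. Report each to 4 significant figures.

Working values are shown rounded to 4 significant figures in the printout. All arithmetic maintains exact precision at every stage. Every reported result is rounded just once; derived quantities (LOI, five oxide percentages, glass mass, the totals, the yield) are computed from the batch weights per 2000 t of glass in exact precision precisely as stated by question or answer.
Target masses of each oxide per 2000 t glass:
  ZrO2: 7.394% × 2000 = 147.9 t
  K2O: 14.36% × 2000 = 287.2 t
  TiO2: 9.087% × 2000 = 181.7 t
  SiO2: 44.32% × 2000 = 886.4 t
  Al2O3: 24.85% × 2000 = 497.0 t
Per-oxide balance check from the weights as reported, against the basis in use (sum by sum, the targets are met exact up to rounding of places):
  ZrO2: 220.4·0.6710 = 147.9 t (target 147.9 t)
  K2O: 421.3·0.6817 = 287.2 t (target 287.2 t)
  TiO2: 183.6·0.9899 = 181.7 t (target 181.7 t)
  SiO2: 818.3·0.9949 + 220.4·0.3280 = 886.4 t (target 886.4 t)
  Al2O3: 757.8·0.6526 + 818.3·0.003000 = 497.0 t (target 497.0 t)
Glass mass check: the batch minus its LOI: 2000 t (summing oxide targets gives 2000 t; against the stated basis, 2000 t — deltas are rounding alone).
Summing the batch: Σ batch = 2401 t; LOI loss = Σ batch·LOI = 401.2 t; glass ÷ batch gives a yield of 83.30%.

Revised batch per 2000 t glass:
  Gibbsite: 757.8 t
  Rutile: 183.6 t
  Glass-grade sand: 818.3 t
  Zircon sand: 220.4 t
  Pearl ash: 421.3 t
Total batch = 2401 t; LOI loss = 401.2 t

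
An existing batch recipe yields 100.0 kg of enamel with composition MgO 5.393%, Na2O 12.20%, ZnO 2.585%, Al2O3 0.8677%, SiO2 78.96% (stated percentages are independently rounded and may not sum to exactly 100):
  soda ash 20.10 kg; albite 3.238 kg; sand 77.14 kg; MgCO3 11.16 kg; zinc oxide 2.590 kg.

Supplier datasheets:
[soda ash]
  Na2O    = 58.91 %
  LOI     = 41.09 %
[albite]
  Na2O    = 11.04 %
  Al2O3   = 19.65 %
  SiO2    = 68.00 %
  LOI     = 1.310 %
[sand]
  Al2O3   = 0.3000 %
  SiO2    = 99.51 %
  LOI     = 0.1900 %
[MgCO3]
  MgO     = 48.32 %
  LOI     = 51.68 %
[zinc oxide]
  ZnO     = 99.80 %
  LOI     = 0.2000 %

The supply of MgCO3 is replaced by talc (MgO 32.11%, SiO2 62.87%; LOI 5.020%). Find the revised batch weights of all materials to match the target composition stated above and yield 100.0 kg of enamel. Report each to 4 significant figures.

Revised batch per 100.0 kg enamel:
  soda ash: 20.07 kg
  albite: 3.402 kg
  sand: 66.41 kg
  talc: 16.80 kg
  zinc oxide: 2.590 kg
Total batch = 109.3 kg; LOI loss = 9.266 kg

The intermediate values are shown, rounded to four significant figures, across the worked steps; each numeric step maintains full float precision at all times. A single rounding completes every reported value; all derived quantities (LOI, five oxide percentages, net glass mass, yield, the totals) are recomputed from the batch weights at 100.0 kg of glass at full float precision exactly as shown in either problem or answer.
Oxide mass targets, per 100.0 kg enamel:
  MgO: 5.393% × 100.0 = 5.393 kg
  Na2O: 12.20% × 100.0 = 12.20 kg
  ZnO: 2.585% × 100.0 = 2.585 kg
  Al2O3: 0.8677% × 100.0 = 0.8677 kg
  SiO2: 78.96% × 100.0 = 78.96 kg
Per-oxide balance check applying the batch weights above, per the basis as stated (summed amounts equal target values inside rounding margins):
  MgO: 16.80·0.3211 = 5.394 kg (target 5.393 kg)
  Na2O: 20.07·0.5891 + 3.402·0.1104 = 12.20 kg (target 12.20 kg)
  ZnO: 2.590·0.9980 = 2.585 kg (target 2.585 kg)
  Al2O3: 3.402·0.1965 + 66.41·0.003000 = 0.8677 kg (target 0.8677 kg)
  SiO2: 3.402·0.6800 + 66.41·0.9951 + 16.80·0.6287 = 78.96 kg (target 78.96 kg)
Consistency of the glass mass: net batch after ignition = 100.0 kg (summing oxide targets gives 100.0 kg; with the basis standing at 100.0 kg — gaps are rounding artifacts).
Total batch = Σ batch = 109.3 kg; loss to ignition Σ batch·LOI = 9.266 kg; yield: glass divided by total = 91.52%.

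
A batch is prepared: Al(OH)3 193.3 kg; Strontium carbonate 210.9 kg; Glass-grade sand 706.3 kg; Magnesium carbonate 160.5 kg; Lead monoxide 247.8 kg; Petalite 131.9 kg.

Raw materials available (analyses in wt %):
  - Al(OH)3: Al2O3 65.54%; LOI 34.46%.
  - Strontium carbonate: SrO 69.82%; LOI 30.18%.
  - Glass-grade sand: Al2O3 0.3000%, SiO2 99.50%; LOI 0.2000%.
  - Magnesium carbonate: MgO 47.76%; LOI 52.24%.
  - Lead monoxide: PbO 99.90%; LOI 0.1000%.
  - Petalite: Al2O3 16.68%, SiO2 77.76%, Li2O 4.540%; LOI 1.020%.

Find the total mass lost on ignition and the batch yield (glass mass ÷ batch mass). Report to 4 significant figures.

LOI loss = 217.1 kg; glass = 1434 kg; yield = 86.85%

All arithmetic carries full float precision at each step — the intermediate values appear (rounded to four significant digits) in the printout. Exactly one rounding lands on each reported result; derived quantities are recomputed in full float precision (net glass mass, ignition loss, totals, yield, six oxide percentages) from the batch weights at 1434 kg of glass, as set out in the question or the answer.
Per-material ignition loss:
  Al(OH)3: 193.3 × 0.3446 = 66.61 kg
  Strontium carbonate: 210.9 × 0.3018 = 63.65 kg
  Glass-grade sand: 706.3 × 0.002000 = 1.413 kg
  Magnesium carbonate: 160.5 × 0.5224 = 83.85 kg
  Lead monoxide: 247.8 × 0.001000 = 0.2478 kg
  Petalite: 131.9 × 0.01020 = 1.345 kg
Total LOI = 217.1 kg
Glass = batch − LOI = 1651 − 217.1 = 1434 kg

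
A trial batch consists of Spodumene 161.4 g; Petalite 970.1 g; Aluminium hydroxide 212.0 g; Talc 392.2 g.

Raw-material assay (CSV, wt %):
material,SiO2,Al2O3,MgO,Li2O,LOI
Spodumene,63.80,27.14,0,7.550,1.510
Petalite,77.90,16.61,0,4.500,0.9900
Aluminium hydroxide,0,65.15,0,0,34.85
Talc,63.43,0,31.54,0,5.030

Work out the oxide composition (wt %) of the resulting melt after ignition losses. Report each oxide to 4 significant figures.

Rounding to 4 significant figures applies to every in-between result as shown; all internal work keeps exact precision at all times. A single rounding yields each reported result. Derived quantities, which include the totals, the four compositions, yield, LOI, net glass mass, are recomputed at full precision, exactly as shown in the question or the answer, using the weight values on 1630 g of glass.
What the batch supplies per oxide:
  SiO2: 161.4·0.6380 + 970.1·0.7790 + 392.2·0.6343 = 1107 g
  Al2O3: 161.4·0.2714 + 970.1·0.1661 + 212.0·0.6515 = 343.1 g
  MgO: 392.2·0.3154 = 123.7 g
  Li2O: 161.4·0.07550 + 970.1·0.04500 = 55.84 g
LOI: 161.4·0.01510 + 970.1·0.009900 + 212.0·0.3485 + 392.2·0.05030 = 105.7 g
Net of LOI, the glass mass = 1736 − 105.7 = 1630 g (= the summed oxide contributions)
each oxide over glass, ×100, is wt %

Glass mass = 1630 g (batch 1736 − LOI 105.7).
Composition: SiO2 67.94%, Al2O3 21.05%, MgO 7.589%, Li2O 3.426%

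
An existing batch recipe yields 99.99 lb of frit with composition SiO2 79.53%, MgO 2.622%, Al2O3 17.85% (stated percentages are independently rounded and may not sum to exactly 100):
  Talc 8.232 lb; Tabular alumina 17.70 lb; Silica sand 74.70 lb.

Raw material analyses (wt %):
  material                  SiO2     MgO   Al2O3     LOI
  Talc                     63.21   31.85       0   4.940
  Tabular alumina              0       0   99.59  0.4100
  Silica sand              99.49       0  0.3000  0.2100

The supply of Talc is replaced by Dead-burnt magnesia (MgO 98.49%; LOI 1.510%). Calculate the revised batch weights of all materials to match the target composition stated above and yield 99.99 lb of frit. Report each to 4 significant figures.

Values along the way appear (rounded to 4 significant figures) in the printout; each numeric step holds full precision in all steps — each reported number carries a single rounding; all derived quantities are computed using the weight values at 99.99 lb of glass at exact precision (three oxide percentages, the totals, glass mass, ignition loss, the yield) exactly as shown in either problem or answer.
Target oxide masses per 99.99 lb frit:
  SiO2: 79.53% × 99.99 = 79.52 lb
  MgO: 2.622% × 99.99 = 2.622 lb
  Al2O3: 17.85% × 99.99 = 17.85 lb
Sums-versus-targets review using the reported weights, under the basis named above (oxide sums agree with the targets up to rounding of the answer):
  SiO2: 79.93·0.9949 = 79.52 lb (target 79.52 lb)
  MgO: 2.662·0.9849 = 2.622 lb (target 2.622 lb)
  Al2O3: 17.68·0.9959 + 79.93·0.003000 = 17.85 lb (target 17.85 lb)
Glass-mass bookkeeping: total batch − LOI = 99.99 lb (the Σ of target masses is 99.99 lb; against the stated basis, 99.99 lb — deltas are rounding alone).
Total batch = Σ batch = 100.3 lb; Σ batch·LOI gives LOI loss = 0.2805 lb; the yield ratio, glass ÷ batch: 99.72%.

Revised batch per 99.99 lb frit:
  Dead-burnt magnesia: 2.662 lb
  Tabular alumina: 17.68 lb
  Silica sand: 79.93 lb
Total batch = 100.3 lb; LOI loss = 0.2805 lb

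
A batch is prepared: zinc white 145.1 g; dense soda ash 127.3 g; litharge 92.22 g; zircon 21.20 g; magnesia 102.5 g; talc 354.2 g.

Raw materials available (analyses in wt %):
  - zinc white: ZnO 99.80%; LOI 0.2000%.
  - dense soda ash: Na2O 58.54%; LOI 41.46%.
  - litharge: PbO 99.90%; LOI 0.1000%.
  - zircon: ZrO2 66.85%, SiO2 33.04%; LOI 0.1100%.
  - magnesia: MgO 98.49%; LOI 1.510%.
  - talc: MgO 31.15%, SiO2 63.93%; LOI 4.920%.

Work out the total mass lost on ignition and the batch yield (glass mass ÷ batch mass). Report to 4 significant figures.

LOI loss = 72.16 g; glass = 770.4 g; yield = 91.44%

The working math carries full float precision in all steps. In-progress results are printed with 4-significant-digit rounding in the printout; every reported figure is rounded once only — the derived quantities (totals, the yield, glass mass, six oxide percentages, LOI) are carried at exact precision starting from the weights at 770.4 g of glass, precisely as stated by question or answer.
Loss on ignition, line by line:
  zinc white: 145.1 × 0.002000 = 0.2902 g
  dense soda ash: 127.3 × 0.4146 = 52.78 g
  litharge: 92.22 × 0.001000 = 0.09222 g
  zircon: 21.20 × 0.001100 = 0.02332 g
  magnesia: 102.5 × 0.01510 = 1.548 g
  talc: 354.2 × 0.04920 = 17.43 g
Total LOI = 72.16 g
Glass = batch − LOI = 842.5 − 72.16 = 770.4 g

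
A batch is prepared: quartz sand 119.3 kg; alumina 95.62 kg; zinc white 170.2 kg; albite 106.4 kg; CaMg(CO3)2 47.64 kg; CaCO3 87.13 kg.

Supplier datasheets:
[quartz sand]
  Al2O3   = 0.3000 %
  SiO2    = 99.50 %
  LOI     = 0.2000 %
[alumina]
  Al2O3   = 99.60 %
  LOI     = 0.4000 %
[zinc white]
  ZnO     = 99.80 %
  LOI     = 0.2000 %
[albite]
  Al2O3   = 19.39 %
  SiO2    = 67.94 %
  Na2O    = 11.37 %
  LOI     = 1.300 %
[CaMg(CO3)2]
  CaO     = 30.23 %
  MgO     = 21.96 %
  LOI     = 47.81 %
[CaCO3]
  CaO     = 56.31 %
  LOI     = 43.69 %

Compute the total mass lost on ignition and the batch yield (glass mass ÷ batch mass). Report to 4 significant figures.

LOI loss = 63.19 kg; glass = 563.1 kg; yield = 89.91%

In-progress results are displayed rounded off to 4 significant figures as written; full precision is carried at all times. Each reported result carries a single rounding; all derived quantities are recomputed from the batch weights at 563.1 kg of glass in full precision (net glass mass, yield, LOI, six oxide percentages, totals) precisely as stated by the question or the answer.
Each material's LOI contribution:
  quartz sand: 119.3 × 0.002000 = 0.2386 kg
  alumina: 95.62 × 0.004000 = 0.3825 kg
  zinc white: 170.2 × 0.002000 = 0.3404 kg
  albite: 106.4 × 0.01300 = 1.383 kg
  CaMg(CO3)2: 47.64 × 0.4781 = 22.78 kg
  CaCO3: 87.13 × 0.4369 = 38.07 kg
Total LOI = 63.19 kg
Glass = batch − LOI = 626.3 − 63.19 = 563.1 kg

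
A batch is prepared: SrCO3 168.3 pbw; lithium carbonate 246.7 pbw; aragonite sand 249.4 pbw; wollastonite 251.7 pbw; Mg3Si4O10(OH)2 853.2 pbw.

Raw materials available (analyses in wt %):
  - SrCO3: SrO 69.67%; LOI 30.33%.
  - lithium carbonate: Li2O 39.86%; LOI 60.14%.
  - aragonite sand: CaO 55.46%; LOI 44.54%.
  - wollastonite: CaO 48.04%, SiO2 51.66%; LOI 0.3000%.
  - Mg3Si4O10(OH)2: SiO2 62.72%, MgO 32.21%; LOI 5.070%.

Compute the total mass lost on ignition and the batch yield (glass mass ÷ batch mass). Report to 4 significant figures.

LOI loss = 354.5 pbw; glass = 1415 pbw; yield = 79.96%

Values along the way are displayed rounded to 4 significant digits alongside each step — the working math keeps full precision at each step — each reported value undergoes a single rounding; all derived quantities (ignition loss, glass mass, yield, five oxide percentages, totals) are computed in full precision from the batch weights on 1415 pbw of glass, as quoted within problem or answer.
Per-material ignition loss:
  SrCO3: 168.3 × 0.3033 = 51.05 pbw
  lithium carbonate: 246.7 × 0.6014 = 148.4 pbw
  aragonite sand: 249.4 × 0.4454 = 111.1 pbw
  wollastonite: 251.7 × 0.003000 = 0.7551 pbw
  Mg3Si4O10(OH)2: 853.2 × 0.05070 = 43.26 pbw
Total LOI = 354.5 pbw
Glass = batch − LOI = 1769 − 354.5 = 1415 pbw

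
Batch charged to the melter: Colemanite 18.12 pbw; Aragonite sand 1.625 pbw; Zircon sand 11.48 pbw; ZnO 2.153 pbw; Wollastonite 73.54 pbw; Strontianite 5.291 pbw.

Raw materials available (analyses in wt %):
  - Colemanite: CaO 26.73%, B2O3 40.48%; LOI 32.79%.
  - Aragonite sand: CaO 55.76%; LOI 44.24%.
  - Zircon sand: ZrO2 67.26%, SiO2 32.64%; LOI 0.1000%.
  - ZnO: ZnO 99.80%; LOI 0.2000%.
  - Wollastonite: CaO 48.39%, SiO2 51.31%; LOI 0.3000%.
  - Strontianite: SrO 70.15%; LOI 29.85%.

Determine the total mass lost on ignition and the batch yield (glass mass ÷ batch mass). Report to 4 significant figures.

Intermediates are displayed rounded off to 4 significant figures in the printout — all arithmetic carries full precision from first step to last — every reported value is rounded exactly once; the derived quantities (six oxide percentages, glass mass, ignition loss, the totals, yield) are re-derived using the weight values per 103.7 pbw of glass in full float precision as given in question or answer.
Ignition loss by material:
  Colemanite: 18.12 × 0.3279 = 5.942 pbw
  Aragonite sand: 1.625 × 0.4424 = 0.7189 pbw
  Zircon sand: 11.48 × 0.001000 = 0.01148 pbw
  ZnO: 2.153 × 0.002000 = 0.004306 pbw
  Wollastonite: 73.54 × 0.003000 = 0.2206 pbw
  Strontianite: 5.291 × 0.2985 = 1.579 pbw
Total LOI = 8.476 pbw
Glass = batch − LOI = 112.2 − 8.476 = 103.7 pbw

LOI loss = 8.476 pbw; glass = 103.7 pbw; yield = 92.45%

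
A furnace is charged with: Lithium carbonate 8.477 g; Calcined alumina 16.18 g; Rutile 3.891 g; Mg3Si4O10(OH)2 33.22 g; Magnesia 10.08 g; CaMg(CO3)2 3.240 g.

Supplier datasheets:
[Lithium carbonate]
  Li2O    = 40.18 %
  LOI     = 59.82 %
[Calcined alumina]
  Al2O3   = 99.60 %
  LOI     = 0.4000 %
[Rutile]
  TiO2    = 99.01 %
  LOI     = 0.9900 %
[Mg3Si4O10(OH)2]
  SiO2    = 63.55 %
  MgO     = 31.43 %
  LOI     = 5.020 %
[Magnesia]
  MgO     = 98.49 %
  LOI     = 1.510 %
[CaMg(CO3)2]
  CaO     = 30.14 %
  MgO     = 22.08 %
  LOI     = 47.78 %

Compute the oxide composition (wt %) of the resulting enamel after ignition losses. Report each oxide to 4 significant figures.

Full precision is kept from start to finish. Intermediates are printed rounded off to 4 significant digits alongside each step. Every reported number is rounded a single time; derived quantities are recomputed using the weight values at 66.55 g of glass in full float precision (glass mass, ignition loss, yield, totals, the six compositions), as set out in the problem or answer text.
Oxide-by-oxide delivered mass:
  CaO: 3.240·0.3014 = 0.9765 g
  TiO2: 3.891·0.9901 = 3.852 g
  SiO2: 33.22·0.6355 = 21.11 g
  Al2O3: 16.18·0.9960 = 16.12 g
  MgO: 33.22·0.3143 + 10.08·0.9849 + 3.240·0.2208 = 21.08 g
  Li2O: 8.477·0.4018 = 3.406 g
LOI: 8.477·0.5982 + 16.18·0.004000 + 3.891·0.009900 + 33.22·0.05020 + 10.08·0.01510 + 3.240·0.4778 = 8.542 g
Resulting glass, batch − LOI: 75.09 − 8.542 = 66.55 g (equal to the oxide-mass sum)
wt % = oxide mass / glass mass × 100

Glass mass = 66.55 g (batch 75.09 − LOI 8.542).
Composition: CaO 1.467%, TiO2 5.789%, SiO2 31.72%, Al2O3 24.22%, MgO 31.68%, Li2O 5.118%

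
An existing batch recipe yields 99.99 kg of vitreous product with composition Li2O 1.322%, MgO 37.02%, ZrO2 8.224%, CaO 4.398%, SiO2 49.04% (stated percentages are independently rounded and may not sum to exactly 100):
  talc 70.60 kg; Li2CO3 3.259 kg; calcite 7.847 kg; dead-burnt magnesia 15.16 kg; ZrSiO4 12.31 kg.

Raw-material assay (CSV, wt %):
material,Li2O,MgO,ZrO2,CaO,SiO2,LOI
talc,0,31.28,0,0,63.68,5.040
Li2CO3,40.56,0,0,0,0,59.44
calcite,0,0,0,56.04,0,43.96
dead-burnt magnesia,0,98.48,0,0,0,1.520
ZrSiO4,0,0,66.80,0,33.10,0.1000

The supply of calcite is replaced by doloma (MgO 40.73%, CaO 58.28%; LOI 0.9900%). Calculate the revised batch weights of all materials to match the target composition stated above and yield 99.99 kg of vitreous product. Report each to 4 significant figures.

Revised batch per 99.99 kg vitreous product:
  talc: 70.60 kg
  Li2CO3: 3.259 kg
  doloma: 7.546 kg
  dead-burnt magnesia: 12.04 kg
  ZrSiO4: 12.31 kg
Total batch = 105.8 kg; LOI loss = 5.765 kg

Values along the way are printed rounded to four significant figures at each printed step; all arithmetic holds full precision at each step — a single rounding yields every reported number — the derived quantities (yield, net glass mass, totals, ignition loss, five oxide percentages) are re-derived from the batch weights at 99.99 kg of glass in full precision as they appear in question or answer.
Oxide mass targets, per 99.99 kg vitreous product:
  Li2O: 1.322% × 99.99 = 1.322 kg
  MgO: 37.02% × 99.99 = 37.02 kg
  ZrO2: 8.224% × 99.99 = 8.223 kg
  CaO: 4.398% × 99.99 = 4.398 kg
  SiO2: 49.04% × 99.99 = 49.04 kg
Mass-balance tally per oxide using the reported weights, at the basis given (every target is met by its sum within answer rounding):
  Li2O: 3.259·0.4056 = 1.322 kg (target 1.322 kg)
  MgO: 70.60·0.3128 + 7.546·0.4073 + 12.04·0.9848 = 37.01 kg (target 37.02 kg)
  ZrO2: 12.31·0.6680 = 8.223 kg (target 8.223 kg)
  CaO: 7.546·0.5828 = 4.398 kg (target 4.398 kg)
  SiO2: 70.60·0.6368 + 12.31·0.3310 = 49.03 kg (target 49.04 kg)
Mass balance on the glass: whole batch net of LOI = 99.99 kg (oxide target masses add up to 99.99 kg; the stated basis being 99.99 kg — differing by rounding only).
Batch grand total — Σ batch = 105.8 kg; the LOI term Σ batch·LOI equals 5.765 kg; the yield ratio, glass ÷ batch: 94.55%.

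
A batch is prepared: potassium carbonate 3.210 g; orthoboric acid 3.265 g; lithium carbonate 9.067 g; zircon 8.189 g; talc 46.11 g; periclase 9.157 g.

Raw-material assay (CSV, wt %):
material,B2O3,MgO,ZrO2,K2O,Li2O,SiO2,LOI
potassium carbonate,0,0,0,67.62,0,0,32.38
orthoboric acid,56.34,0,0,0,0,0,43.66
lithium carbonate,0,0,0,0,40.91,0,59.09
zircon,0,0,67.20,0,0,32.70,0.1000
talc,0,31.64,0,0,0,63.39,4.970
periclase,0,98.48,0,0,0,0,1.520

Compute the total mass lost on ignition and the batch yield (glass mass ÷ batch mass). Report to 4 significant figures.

LOI loss = 10.26 g; glass = 68.74 g; yield = 87.01%

All internal work holds exact precision at all times; working values are rounded to 4 significant digits wherever printed — every reported figure is rounded once only; the derived quantities (net glass mass, ignition loss, the totals, yield, six oxide percentages) are computed in full precision from the weighed amounts at 68.74 g of glass, as set out in problem or answer.
Per-material ignition loss:
  potassium carbonate: 3.210 × 0.3238 = 1.039 g
  orthoboric acid: 3.265 × 0.4366 = 1.425 g
  lithium carbonate: 9.067 × 0.5909 = 5.358 g
  zircon: 8.189 × 0.001000 = 0.008189 g
  talc: 46.11 × 0.04970 = 2.292 g
  periclase: 9.157 × 0.01520 = 0.1392 g
Total LOI = 10.26 g
Glass = batch − LOI = 79.00 − 10.26 = 68.74 g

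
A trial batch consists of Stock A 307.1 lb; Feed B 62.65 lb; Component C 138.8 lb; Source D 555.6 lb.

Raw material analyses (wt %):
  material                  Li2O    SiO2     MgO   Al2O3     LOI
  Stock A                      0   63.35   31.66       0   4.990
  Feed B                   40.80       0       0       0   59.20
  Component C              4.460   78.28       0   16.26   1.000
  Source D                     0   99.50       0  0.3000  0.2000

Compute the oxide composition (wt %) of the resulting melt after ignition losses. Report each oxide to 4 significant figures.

Glass mass = 1009 lb (batch 1064 − LOI 54.91).
Composition: Li2O 3.146%, SiO2 84.82%, MgO 9.634%, Al2O3 2.401%

Each numeric step runs at full float precision at every stage; mid-chain values appear rounded off to 4 significant digits between the steps; each reported number includes exactly one rounding; all derived quantities are rebuilt at exact precision (the yield, LOI, net glass mass, totals, the four compositions) from the weighed amounts per 1009 lb of glass as set out in question or answer.
Delivered oxide masses:
  Li2O: 62.65·0.4080 + 138.8·0.04460 = 31.75 lb
  SiO2: 307.1·0.6335 + 138.8·0.7828 + 555.6·0.9950 = 856.0 lb
  MgO: 307.1·0.3166 = 97.23 lb
  Al2O3: 138.8·0.1626 + 555.6·0.003000 = 24.24 lb
LOI: 307.1·0.04990 + 62.65·0.5920 + 138.8·0.01000 + 555.6·0.002000 = 54.91 lb
Glass = total batch minus LOI = 1064 − 54.91 = 1009 lb (= Σ oxide masses)
each wt % is 100 × oxide ÷ glass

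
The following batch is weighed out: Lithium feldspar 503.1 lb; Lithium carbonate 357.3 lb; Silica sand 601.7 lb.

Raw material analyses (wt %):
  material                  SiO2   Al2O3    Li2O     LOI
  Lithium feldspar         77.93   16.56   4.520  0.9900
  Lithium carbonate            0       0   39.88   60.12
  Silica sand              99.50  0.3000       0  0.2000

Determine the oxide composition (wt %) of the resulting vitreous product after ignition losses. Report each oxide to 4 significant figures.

In-progress results appear rounded to four significant figures within the worked lines. The working math carries full precision from first step to last — each reported value takes just one rounding; the derived quantities, including LOI, three oxide percentages, net glass mass, totals, yield, are computed from the weighed amounts per 1241 lb of glass at exact precision as written in question or answer.
Oxide-by-oxide delivered mass:
  SiO2: 503.1·0.7793 + 601.7·0.9950 = 990.8 lb
  Al2O3: 503.1·0.1656 + 601.7·0.003000 = 85.12 lb
  Li2O: 503.1·0.04520 + 357.3·0.3988 = 165.2 lb
LOI: 503.1·0.009900 + 357.3·0.6012 + 601.7·0.002000 = 221.0 lb
batch − LOI leaves glass = 1462 − 221.0 = 1241 lb (the oxide masses sum to this)
wt % = oxide mass / glass mass × 100

Glass mass = 1241 lb (batch 1462 − LOI 221.0).
Composition: SiO2 79.83%, Al2O3 6.858%, Li2O 13.31%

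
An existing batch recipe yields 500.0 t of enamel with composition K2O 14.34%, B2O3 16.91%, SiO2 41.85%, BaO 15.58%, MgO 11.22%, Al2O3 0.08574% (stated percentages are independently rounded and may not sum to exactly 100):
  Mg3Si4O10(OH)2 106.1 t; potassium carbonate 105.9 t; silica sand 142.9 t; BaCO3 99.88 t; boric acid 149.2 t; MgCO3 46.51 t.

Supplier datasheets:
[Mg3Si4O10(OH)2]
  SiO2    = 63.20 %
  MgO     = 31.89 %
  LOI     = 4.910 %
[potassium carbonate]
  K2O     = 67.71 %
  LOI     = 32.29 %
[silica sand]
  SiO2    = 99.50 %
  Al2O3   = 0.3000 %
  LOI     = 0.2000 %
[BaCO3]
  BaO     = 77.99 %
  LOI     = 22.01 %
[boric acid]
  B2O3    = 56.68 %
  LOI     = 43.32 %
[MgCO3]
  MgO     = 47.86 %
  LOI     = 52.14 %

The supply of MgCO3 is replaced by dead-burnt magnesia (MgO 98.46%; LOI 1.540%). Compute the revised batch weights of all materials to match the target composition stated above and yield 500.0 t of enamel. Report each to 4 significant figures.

In-progress results are displayed, rounded to four significant digits, between the steps — full precision is held at each step. Every reported result is rounded just once. All derived quantities (six oxide percentages, totals, glass mass, ignition loss, the yield) are re-derived at full float precision from the weighed amounts per 500.0 t of glass exactly as printed in the problem or the answer.
Per-oxide target masses for 500.0 t enamel:
  K2O: 14.34% × 500.0 = 71.70 t
  B2O3: 16.91% × 500.0 = 84.55 t
  SiO2: 41.85% × 500.0 = 209.2 t
  BaO: 15.58% × 500.0 = 77.90 t
  MgO: 11.22% × 500.0 = 56.10 t
  Al2O3: 0.08574% × 500.0 = 0.4287 t
Balance tally, oxide-wise, per the reported batch figures, versus the basis set out (summed amounts equal target values once rounding is allowed for):
  K2O: 105.9·0.6771 = 71.70 t (target 71.70 t)
  B2O3: 149.2·0.5668 = 84.57 t (target 84.55 t)
  SiO2: 106.1·0.6320 + 142.9·0.9950 = 209.2 t (target 209.2 t)
  BaO: 99.88·0.7799 = 77.90 t (target 77.90 t)
  MgO: 106.1·0.3189 + 22.61·0.9846 = 56.10 t (target 56.10 t)
  Al2O3: 142.9·0.003000 = 0.4287 t (target 0.4287 t)
Glass mass check: batch Σ − ignition loss = 499.9 t (the targets, summed, come to 499.9 t; the stated basis being 500.0 t — differing by rounding only).
Batch grand total — Σ batch = 626.6 t; LOI loss = Σ batch·LOI = 126.7 t; glass ÷ batch gives a yield of 79.79%.

Revised batch per 500.0 t enamel:
  Mg3Si4O10(OH)2: 106.1 t
  potassium carbonate: 105.9 t
  silica sand: 142.9 t
  BaCO3: 99.88 t
  boric acid: 149.2 t
  dead-burnt magnesia: 22.61 t
Total batch = 626.6 t; LOI loss = 126.7 t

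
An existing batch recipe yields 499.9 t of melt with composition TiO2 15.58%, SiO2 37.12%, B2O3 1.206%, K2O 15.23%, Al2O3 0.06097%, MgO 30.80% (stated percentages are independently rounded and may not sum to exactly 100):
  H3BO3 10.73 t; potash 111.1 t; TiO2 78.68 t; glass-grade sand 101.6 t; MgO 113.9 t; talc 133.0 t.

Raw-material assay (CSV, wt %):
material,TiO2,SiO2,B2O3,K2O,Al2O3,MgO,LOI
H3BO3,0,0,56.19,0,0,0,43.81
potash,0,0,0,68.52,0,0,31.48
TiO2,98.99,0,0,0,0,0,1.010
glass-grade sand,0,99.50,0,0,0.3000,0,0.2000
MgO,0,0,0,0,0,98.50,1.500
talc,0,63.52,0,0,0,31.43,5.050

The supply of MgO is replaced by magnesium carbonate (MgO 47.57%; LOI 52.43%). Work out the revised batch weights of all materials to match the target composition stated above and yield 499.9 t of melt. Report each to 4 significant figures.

Every computation keeps exact precision at all times. Intermediates appear rounded to 4 significant figures at each printed step — each reported result receives exactly one rounding; derived quantities are recomputed in exact precision (glass mass, the totals, LOI, the six compositions, the yield) from the batch weights at 499.9 t of glass exactly as shown in the question or the answer.
Target masses of each oxide per 499.9 t melt:
  TiO2: 15.58% × 499.9 = 77.88 t
  SiO2: 37.12% × 499.9 = 185.6 t
  B2O3: 1.206% × 499.9 = 6.029 t
  K2O: 15.23% × 499.9 = 76.13 t
  Al2O3: 0.06097% × 499.9 = 0.3048 t
  MgO: 30.80% × 499.9 = 154.0 t
Mass-balance tally per oxide from the weights as reported, against the basis in use (every target is met by its sum modulo rounding of the values):
  TiO2: 78.68·0.9899 = 77.89 t (target 77.88 t)
  SiO2: 101.6·0.9950 + 133.0·0.6352 = 185.6 t (target 185.6 t)
  B2O3: 10.73·0.5619 = 6.029 t (target 6.029 t)
  K2O: 111.1·0.6852 = 76.13 t (target 76.13 t)
  Al2O3: 101.6·0.003000 = 0.3048 t (target 0.3048 t)
  MgO: 235.8·0.4757 + 133.0·0.3143 = 154.0 t (target 154.0 t)
Glass-mass bookkeeping: total charge less LOI = 499.9 t (the targets, summed, come to 499.9 t; with the basis standing at 499.9 t — any gap is answer rounding).
Whole-batch sum: Σ batch = 670.9 t; Σ batch·LOI gives LOI loss = 171.0 t; yield = glass ÷ total batch = 74.51%.

Revised batch per 499.9 t melt:
  H3BO3: 10.73 t
  potash: 111.1 t
  TiO2: 78.68 t
  glass-grade sand: 101.6 t
  magnesium carbonate: 235.8 t
  talc: 133.0 t
Total batch = 670.9 t; LOI loss = 171.0 t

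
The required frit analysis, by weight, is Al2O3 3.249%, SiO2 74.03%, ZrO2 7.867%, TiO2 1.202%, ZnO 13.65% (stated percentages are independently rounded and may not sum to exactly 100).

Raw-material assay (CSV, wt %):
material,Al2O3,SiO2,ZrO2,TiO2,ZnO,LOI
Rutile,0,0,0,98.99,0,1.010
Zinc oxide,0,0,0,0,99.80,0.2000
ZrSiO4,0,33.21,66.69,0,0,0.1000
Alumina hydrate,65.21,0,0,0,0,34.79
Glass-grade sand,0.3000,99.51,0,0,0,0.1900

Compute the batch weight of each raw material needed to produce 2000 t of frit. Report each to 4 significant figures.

Intermediates are shown rounded off to 4 significant figures as written — all arithmetic maintains exact precision from start to finish — each reported result receives exactly one rounding; all derived quantities (totals, the five compositions, the yield, net glass mass, LOI) are carried at full float precision using the weight values on 2000 t of glass, as written in the problem or the answer.
Oxide-by-oxide targets in 2000 t frit:
  Al2O3: 3.249% × 2000 = 64.98 t
  SiO2: 74.03% × 2000 = 1481 t
  ZrO2: 7.867% × 2000 = 157.3 t
  TiO2: 1.202% × 2000 = 24.04 t
  ZnO: 13.65% × 2000 = 273.0 t
Oxide-by-oxide audit applying the batch weights above, for the quoted basis mass (oxide sums agree with the targets net of answer rounding effects):
  Al2O3: 93.16·0.6521 + 1409·0.003000 = 64.98 t (target 64.98 t)
  SiO2: 235.9·0.3321 + 1409·0.9951 = 1480 t (target 1481 t)
  ZrO2: 235.9·0.6669 = 157.3 t (target 157.3 t)
  TiO2: 24.29·0.9899 = 24.04 t (target 24.04 t)
  ZnO: 273.5·0.9980 = 273.0 t (target 273.0 t)
Mass balance on the glass: whole batch net of LOI = 2000 t (the targets, summed, come to 2000 t; against the stated basis, 2000 t — a pure rounding effect).
Summing the batch: Σ batch = 2036 t; LOI removed, Σ of batch·LOI: 36.12 t; yield, glass over the total, = 98.23%.

Batch per 2000 t frit:
  Rutile: 24.29 t
  Zinc oxide: 273.5 t
  ZrSiO4: 235.9 t
  Alumina hydrate: 93.16 t
  Glass-grade sand: 1409 t
Total batch = 2036 t; LOI loss = 36.12 t; yield = 98.23%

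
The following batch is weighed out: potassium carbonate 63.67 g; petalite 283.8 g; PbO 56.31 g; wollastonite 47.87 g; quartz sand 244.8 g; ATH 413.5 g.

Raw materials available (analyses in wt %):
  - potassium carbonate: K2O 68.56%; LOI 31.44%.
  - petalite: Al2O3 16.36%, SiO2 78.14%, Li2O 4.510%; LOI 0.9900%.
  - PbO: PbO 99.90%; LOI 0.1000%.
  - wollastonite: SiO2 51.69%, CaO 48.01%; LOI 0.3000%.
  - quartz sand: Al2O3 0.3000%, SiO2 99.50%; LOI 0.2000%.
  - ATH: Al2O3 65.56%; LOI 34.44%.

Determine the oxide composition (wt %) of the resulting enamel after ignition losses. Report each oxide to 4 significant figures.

Glass mass = 944.0 g (batch 1110 − LOI 165.9).
Composition: PbO 5.959%, Al2O3 33.71%, SiO2 51.91%, CaO 2.435%, Li2O 1.356%, K2O 4.624%

The intermediate values are displayed rounded to 4 significant figures across the worked steps; full float precision is kept throughout — every reported number is rounded just once — derived quantities (the six compositions, the totals, yield, ignition loss, net glass mass) are recomputed starting from the weights for 944.0 g of glass in full precision exactly as shown in either problem or answer.
What the batch supplies per oxide:
  PbO: 56.31·0.9990 = 56.25 g
  Al2O3: 283.8·0.1636 + 244.8·0.003000 + 413.5·0.6556 = 318.3 g
  SiO2: 283.8·0.7814 + 47.87·0.5169 + 244.8·0.9950 = 490.1 g
  CaO: 47.87·0.4801 = 22.98 g
  Li2O: 283.8·0.04510 = 12.80 g
  K2O: 63.67·0.6856 = 43.65 g
LOI: 63.67·0.3144 + 283.8·0.009900 + 56.31·0.001000 + 47.87·0.003000 + 244.8·0.002000 + 413.5·0.3444 = 165.9 g
The glass mass, total less LOI, = 1110 − 165.9 = 944.0 g (the oxide masses sum to this)
wt % = 100 × oxide mass / glass mass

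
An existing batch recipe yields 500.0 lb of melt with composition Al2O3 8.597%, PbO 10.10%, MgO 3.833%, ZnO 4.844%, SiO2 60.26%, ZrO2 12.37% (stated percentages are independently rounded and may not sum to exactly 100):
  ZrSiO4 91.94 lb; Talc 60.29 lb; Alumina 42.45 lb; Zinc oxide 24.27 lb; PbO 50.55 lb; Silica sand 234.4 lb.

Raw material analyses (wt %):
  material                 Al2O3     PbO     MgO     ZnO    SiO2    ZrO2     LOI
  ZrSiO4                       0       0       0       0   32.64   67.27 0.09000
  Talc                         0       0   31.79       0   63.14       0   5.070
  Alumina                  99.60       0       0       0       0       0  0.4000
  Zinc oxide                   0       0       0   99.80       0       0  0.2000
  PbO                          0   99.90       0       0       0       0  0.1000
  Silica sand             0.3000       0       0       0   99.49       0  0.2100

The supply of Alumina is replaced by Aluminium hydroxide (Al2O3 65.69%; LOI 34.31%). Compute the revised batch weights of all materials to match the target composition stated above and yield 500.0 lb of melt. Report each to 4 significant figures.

Revised batch per 500.0 lb melt:
  ZrSiO4: 91.94 lb
  Talc: 60.29 lb
  Aluminium hydroxide: 64.37 lb
  Zinc oxide: 24.27 lb
  PbO: 50.55 lb
  Silica sand: 234.4 lb
Total batch = 525.8 lb; LOI loss = 25.82 lb

Working values appear, rounded to 4 significant digits, when written out — all arithmetic keeps full float precision at each step — every reported number sees exactly one rounding — derived quantities are rebuilt in full precision (net glass mass, ignition loss, totals, six oxide percentages, the yield) from the batch weights at 500.0 lb of glass as written in question or answer.
Oxide mass targets, per 500.0 lb melt:
  Al2O3: 8.597% × 500.0 = 42.98 lb
  PbO: 10.10% × 500.0 = 50.50 lb
  MgO: 3.833% × 500.0 = 19.16 lb
  ZnO: 4.844% × 500.0 = 24.22 lb
  SiO2: 60.26% × 500.0 = 301.3 lb
  ZrO2: 12.37% × 500.0 = 61.85 lb
Checking each oxide sum on the weights just shown, per the basis as stated (sums match the target masses net of answer rounding effects):
  Al2O3: 64.37·0.6569 + 234.4·0.003000 = 42.99 lb (target 42.98 lb)
  PbO: 50.55·0.9990 = 50.50 lb (target 50.50 lb)
  MgO: 60.29·0.3179 = 19.17 lb (target 19.16 lb)
  ZnO: 24.27·0.9980 = 24.22 lb (target 24.22 lb)
  SiO2: 91.94·0.3264 + 60.29·0.6314 + 234.4·0.9949 = 301.3 lb (target 301.3 lb)
  ZrO2: 91.94·0.6727 = 61.85 lb (target 61.85 lb)
Glass mass check: total batch − LOI = 500.0 lb (oxide target masses add up to 500.0 lb; with the basis standing at 500.0 lb — differing by rounding only).
Adding the batch up: Σ batch = 525.8 lb; ignition loss, Σ(batch × LOI) = 25.82 lb; glass ÷ batch gives a yield of 95.09%.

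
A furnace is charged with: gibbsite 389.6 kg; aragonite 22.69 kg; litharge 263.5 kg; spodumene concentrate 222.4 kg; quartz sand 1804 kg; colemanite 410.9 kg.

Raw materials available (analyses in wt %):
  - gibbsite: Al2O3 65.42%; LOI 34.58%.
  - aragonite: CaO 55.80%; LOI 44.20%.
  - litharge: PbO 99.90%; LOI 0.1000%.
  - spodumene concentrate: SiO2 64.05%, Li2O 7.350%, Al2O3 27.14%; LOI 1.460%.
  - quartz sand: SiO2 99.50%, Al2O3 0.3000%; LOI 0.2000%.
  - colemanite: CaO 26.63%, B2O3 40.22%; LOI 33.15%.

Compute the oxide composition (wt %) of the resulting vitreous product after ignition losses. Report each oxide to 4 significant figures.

Glass mass = 2825 kg (batch 3113 − LOI 288.1).
Composition: SiO2 68.58%, PbO 9.318%, Li2O 0.5786%, Al2O3 11.35%, CaO 4.322%, B2O3 5.850%

The working math holds full precision through every step — in-progress results are printed with 4-significant-digit rounding between the steps; a single rounding produces every reported result. All derived quantities are rebuilt starting from the weights at 2825 kg of glass in exact precision (six oxide percentages, totals, LOI, the yield, net glass mass) as written in either problem or answer.
Oxide masses out of the charge:
  SiO2: 222.4·0.6405 + 1804·0.9950 = 1937 kg
  PbO: 263.5·0.9990 = 263.2 kg
  Li2O: 222.4·0.07350 = 16.35 kg
  Al2O3: 389.6·0.6542 + 222.4·0.2714 + 1804·0.003000 = 320.6 kg
  CaO: 22.69·0.5580 + 410.9·0.2663 = 122.1 kg
  B2O3: 410.9·0.4022 = 165.3 kg
LOI: 389.6·0.3458 + 22.69·0.4420 + 263.5·0.001000 + 222.4·0.01460 + 1804·0.002000 + 410.9·0.3315 = 288.1 kg
Glass mass = batch − LOI = 3113 − 288.1 = 2825 kg (= Σ oxide masses)
each wt % is 100 × oxide ÷ glass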